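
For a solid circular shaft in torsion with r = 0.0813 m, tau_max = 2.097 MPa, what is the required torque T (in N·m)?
Model: a solid circular shaft in torsion, so tau_max = (2·T) / (π·r^3).
Solve for T: T = (π·tau_max·r^3) / 2.
Convert to SI units:
  tau_max = 2.097 MPa = 2.097 × 10⁶ Pa
Substitute:
  T = (π × (2.097 × 10⁶) × 0.0813^3) / 2
  T = 1770 N·m
Final answer: T = 1770 N·m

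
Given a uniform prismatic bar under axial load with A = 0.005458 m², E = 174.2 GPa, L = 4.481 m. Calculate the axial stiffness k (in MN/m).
Model: a uniform prismatic bar under axial load, so k = (A·E) / L.
Convert to SI units:
  E = 174.2 GPa = 1.742 × 10¹¹ Pa
Substitute:
  k = (0.005458 × (1.742 × 10¹¹)) / 4.481
  k = 2.122 × 10⁸ N/m
Convert: k = 2.122 × 10⁸ N/m = 212.2 MN/m
Final answer: k = 212.2 MN/m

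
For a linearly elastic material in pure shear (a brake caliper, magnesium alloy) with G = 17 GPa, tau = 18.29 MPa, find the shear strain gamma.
Model: a linearly elastic material in pure shear, so tau = G·gamma.
Solve for gamma: gamma = tau / G.
Convert to SI units:
  G = 17 GPa = 1.7 × 10¹⁰ Pa
  tau = 18.29 MPa = 1.829 × 10⁷ Pa
Substitute:
  gamma = (1.829 × 10⁷) / (1.7 × 10¹⁰)
  gamma = 0.001076
Final answer: gamma = 0.001076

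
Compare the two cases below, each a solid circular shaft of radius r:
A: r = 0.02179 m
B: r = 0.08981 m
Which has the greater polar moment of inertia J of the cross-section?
Model: a solid circular shaft of radius r, so J = (π·r^4) / 2 (SI units).
  A: J = (π × 0.02179^4) / 2 = 3.541 × 10⁻⁷ m⁴
  B: J = (π × 0.08981^4) / 2 = 0.0001022 m⁴
0.0001022 m⁴ > 3.541 × 10⁻⁷ m⁴, so B is larger.
Final answer: B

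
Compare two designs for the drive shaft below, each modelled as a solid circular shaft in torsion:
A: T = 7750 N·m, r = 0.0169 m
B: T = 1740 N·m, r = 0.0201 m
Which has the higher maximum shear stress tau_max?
Model: a solid circular shaft in torsion, so tau_max = (2·T) / (π·r^3) (SI units).
  A: tau_max = (2 × 7750) / (π × 0.0169^3) = 1.022 × 10⁹ Pa = 1022 MPa
  B: tau_max = (2 × 1740) / (π × 0.0201^3) = 1.364 × 10⁸ Pa = 136.4 MPa
1022 MPa > 136.4 MPa, so A is larger.
Final answer: A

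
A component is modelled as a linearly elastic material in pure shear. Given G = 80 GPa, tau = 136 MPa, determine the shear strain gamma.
Model: a linearly elastic material in pure shear, so tau = G·gamma.
Solve for gamma: gamma = tau / G.
Convert to SI units:
  G = 80 GPa = 8 × 10¹⁰ Pa
  tau = 136 MPa = 1.36 × 10⁸ Pa
Substitute:
  gamma = (1.36 × 10⁸) / (8 × 10¹⁰)
  gamma = 0.0017
Final answer: gamma = 0.0017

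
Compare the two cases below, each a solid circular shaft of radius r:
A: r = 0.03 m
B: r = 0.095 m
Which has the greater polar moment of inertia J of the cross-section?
Model: a solid circular shaft of radius r, so J = (π·r^4) / 2 (SI units).
  A: J = (π × 0.03^4) / 2 = 1.272 × 10⁻⁶ m⁴
  B: J = (π × 0.095^4) / 2 = 0.0001279 m⁴
0.0001279 m⁴ > 1.272 × 10⁻⁶ m⁴, so B is larger.
Final answer: B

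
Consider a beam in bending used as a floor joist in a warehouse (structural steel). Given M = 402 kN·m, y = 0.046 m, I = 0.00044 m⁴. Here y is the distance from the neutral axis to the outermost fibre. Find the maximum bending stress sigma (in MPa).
Model: a beam in bending, so sigma = (M·y) / I.
Convert to SI units:
  M = 402 kN·m = 402000 N·m
Substitute:
  sigma = (402000 × 0.046) / 0.00044
  sigma = 4.203 × 10⁷ Pa
Convert: sigma = 4.203 × 10⁷ Pa = 42.03 MPa
Final answer: sigma = 42.03 MPa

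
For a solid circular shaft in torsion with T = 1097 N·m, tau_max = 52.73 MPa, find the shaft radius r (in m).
Model: a solid circular shaft in torsion, so tau_max = (2·T) / (π·r^3).
Solve for r: r = ((2·T) / (π·tau_max))^(1/3).
Convert to SI units:
  tau_max = 52.73 MPa = 5.273 × 10⁷ Pa
Substitute:
  r = ((2 × 1097) / (π × (5.273 × 10⁷)))^(1/3)
  r = 0.02366 m
Final answer: r = 0.02366 m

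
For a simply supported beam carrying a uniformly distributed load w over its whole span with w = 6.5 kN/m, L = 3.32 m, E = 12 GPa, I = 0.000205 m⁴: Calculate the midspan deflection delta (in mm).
Model: a simply supported beam carrying a uniformly distributed load w over its whole span, so delta = (5·w·L^4) / (384·E·I).
Convert to SI units:
  w = 6.5 kN/m = 6500 N/m
  E = 12 GPa = 1.2 × 10¹⁰ Pa
Substitute:
  delta = (5 × 6500 × 3.32^4) / (384 × (1.2 × 10¹⁰) × 0.000205)
  delta = 0.00418 m
Convert: delta = 0.00418 m = 4.18 mm
Final answer: delta = 4.18 mm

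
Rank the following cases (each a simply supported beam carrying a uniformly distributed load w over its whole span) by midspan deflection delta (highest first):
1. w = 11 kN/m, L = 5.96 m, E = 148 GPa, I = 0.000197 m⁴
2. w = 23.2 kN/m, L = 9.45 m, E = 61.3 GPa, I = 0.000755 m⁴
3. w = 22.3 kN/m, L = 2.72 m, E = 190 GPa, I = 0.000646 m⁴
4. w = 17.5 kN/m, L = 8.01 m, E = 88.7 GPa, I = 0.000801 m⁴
Model: a simply supported beam carrying a uniformly distributed load w over its whole span, so delta = (5·w·L^4) / (384·E·I) (SI units).
  Case 1: delta = (5 × 11000 × 5.96^4) / (384 × (1.48 × 10¹¹) × 0.000197) = 0.006199 m = 6.199 mm
  Case 2: delta = (5 × 23200 × 9.45^4) / (384 × (6.13 × 10¹⁰) × 0.000755) = 0.05205 m = 52.05 mm
  Case 3: delta = (5 × 22300 × 2.72^4) / (384 × (1.9 × 10¹¹) × 0.000646) = 0.0001295 m = 0.1295 mm
  Case 4: delta = (5 × 17500 × 8.01^4) / (384 × (8.87 × 10¹⁰) × 0.000801) = 0.0132 m = 13.2 mm
Ordering: 52.05 mm (case 2) > 13.2 mm (case 4) > 6.199 mm (case 1) > 0.1295 mm (case 3)
Final answer: 2, 4, 1, 3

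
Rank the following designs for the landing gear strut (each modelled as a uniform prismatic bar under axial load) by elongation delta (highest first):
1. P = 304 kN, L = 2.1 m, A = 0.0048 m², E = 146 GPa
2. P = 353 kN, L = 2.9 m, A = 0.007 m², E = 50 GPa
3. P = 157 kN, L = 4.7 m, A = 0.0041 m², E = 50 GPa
Model: a uniform prismatic bar under axial load, so delta = (P·L) / (A·E) (SI units).
  Case 1: delta = (304000 × 2.1) / (0.0048 × (1.46 × 10¹¹)) = 0.000911 m = 0.911 mm
  Case 2: delta = (353000 × 2.9) / (0.007 × (5 × 10¹⁰)) = 0.002925 m = 2.925 mm
  Case 3: delta = (157000 × 4.7) / (0.0041 × (5 × 10¹⁰)) = 0.0036 m = 3.6 mm
Ordering: 3.6 mm (case 3) > 2.925 mm (case 2) > 0.911 mm (case 1)
Final answer: 3, 2, 1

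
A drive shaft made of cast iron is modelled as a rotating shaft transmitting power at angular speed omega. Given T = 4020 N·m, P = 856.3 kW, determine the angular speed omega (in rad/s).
Model: a rotating shaft transmitting power at angular speed omega, so P = T·omega.
Solve for omega: omega = P / T.
Convert to SI units:
  P = 856.3 kW = 856300 W
Substitute:
  omega = 856300 / 4020
  omega = 213 rad/s
Final answer: omega = 213 rad/s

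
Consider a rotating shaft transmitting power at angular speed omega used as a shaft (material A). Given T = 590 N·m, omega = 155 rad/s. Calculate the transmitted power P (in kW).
Model: a rotating shaft transmitting power at angular speed omega, so P = T·omega.
Substitute:
  P = 590 × 155
  P = 91450 W
Convert: P = 91450 W = 91.45 kW
Final answer: P = 91.45 kW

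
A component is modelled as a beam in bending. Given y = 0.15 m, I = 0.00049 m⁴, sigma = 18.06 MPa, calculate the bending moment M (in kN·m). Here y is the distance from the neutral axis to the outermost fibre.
Model: a beam in bending, so sigma = (M·y) / I.
Solve for M: M = (sigma·I) / y.
Convert to SI units:
  sigma = 18.06 MPa = 1.806 × 10⁷ Pa
Substitute:
  M = ((1.806 × 10⁷) × 0.00049) / 0.15
  M = 59000 N·m
Convert: M = 59000 N·m = 59 kN·m
Final answer: M = 59 kN·m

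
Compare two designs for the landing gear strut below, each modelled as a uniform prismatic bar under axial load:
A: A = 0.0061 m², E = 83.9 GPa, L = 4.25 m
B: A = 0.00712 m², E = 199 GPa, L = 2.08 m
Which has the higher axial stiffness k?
Model: a uniform prismatic bar under axial load, so k = (A·E) / L (SI units).
  A: k = (0.0061 × (8.39 × 10¹⁰)) / 4.25 = 1.204 × 10⁸ N/m = 120.4 MN/m
  B: k = (0.00712 × (1.99 × 10¹¹)) / 2.08 = 6.812 × 10⁸ N/m = 681.2 MN/m
681.2 MN/m > 120.4 MN/m, so B is larger.
Final answer: B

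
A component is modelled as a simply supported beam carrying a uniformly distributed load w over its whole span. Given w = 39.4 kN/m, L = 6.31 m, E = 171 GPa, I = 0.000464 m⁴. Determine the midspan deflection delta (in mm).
Model: a simply supported beam carrying a uniformly distributed load w over its whole span, so delta = (5·w·L^4) / (384·E·I).
Convert to SI units:
  w = 39.4 kN/m = 39400 N/m
  E = 171 GPa = 1.71 × 10¹¹ Pa
Substitute:
  delta = (5 × 39400 × 6.31^4) / (384 × (1.71 × 10¹¹) × 0.000464)
  delta = 0.01025 m
Convert: delta = 0.01025 m = 10.25 mm
Final answer: delta = 10.25 mm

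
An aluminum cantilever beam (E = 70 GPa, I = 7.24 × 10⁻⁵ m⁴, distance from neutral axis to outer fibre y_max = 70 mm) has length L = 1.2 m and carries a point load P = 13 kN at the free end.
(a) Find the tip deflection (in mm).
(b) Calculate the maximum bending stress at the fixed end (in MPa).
(a) Tip deflection of a cantilever with an end point load: δ = P·L^3 / (3·E·I). Convert P = 13 kN = 13000 N, E = 70 GPa = 7 × 10¹⁰ Pa.
  δ = (13000 × 1.2^3) / (3 × (7 × 10¹⁰) × (7.24 × 10⁻⁵)) = 0.001478 m = 1.478 mm
(b) Maximum bending moment at the fixed end: M = P·L = 13000 × 1.2 = 15600 N·m. Convert y_max = 70 mm = 0.07 m.
  σ = M·y_max / I = (15600 × 0.07) / (7.24 × 10⁻⁵) = 1.508 × 10⁷ Pa = 15.08 MPa
Final answer: (a) δ = 1.478 mm, (b) σ = 15.08 MPa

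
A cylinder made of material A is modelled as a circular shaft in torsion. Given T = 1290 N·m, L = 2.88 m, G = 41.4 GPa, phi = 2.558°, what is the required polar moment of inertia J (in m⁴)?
Model: a circular shaft in torsion, so phi = (T·L) / (G·J).
Solve for J: J = (T·L) / (phi·G).
Convert to SI units:
  G = 41.4 GPa = 4.14 × 10¹⁰ Pa
  phi = 2.558° = 0.04465 rad
Substitute:
  J = (1290 × 2.88) / (0.04465 × (4.14 × 10¹⁰))
  J = 2.01 × 10⁻⁶ m⁴
Final answer: J = 2.01 × 10⁻⁶ m⁴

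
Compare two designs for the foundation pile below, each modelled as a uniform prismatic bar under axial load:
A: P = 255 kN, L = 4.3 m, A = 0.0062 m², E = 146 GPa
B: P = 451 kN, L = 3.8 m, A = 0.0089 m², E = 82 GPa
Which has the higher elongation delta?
Model: a uniform prismatic bar under axial load, so delta = (P·L) / (A·E) (SI units).
  A: delta = (255000 × 4.3) / (0.0062 × (1.46 × 10¹¹)) = 0.001211 m = 1.211 mm
  B: delta = (451000 × 3.8) / (0.0089 × (8.2 × 10¹⁰)) = 0.002348 m = 2.348 mm
2.348 mm > 1.211 mm, so B is larger.
Final answer: B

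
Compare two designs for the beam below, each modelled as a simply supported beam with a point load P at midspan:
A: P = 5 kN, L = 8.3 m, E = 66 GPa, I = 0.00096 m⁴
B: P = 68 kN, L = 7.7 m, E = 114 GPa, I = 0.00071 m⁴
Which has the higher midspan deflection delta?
Model: a simply supported beam with a point load P at midspan, so delta = (P·L^3) / (48·E·I) (SI units).
  A: delta = (5000 × 8.3^3) / (48 × (6.6 × 10¹⁰) × 0.00096) = 0.00094 m = 0.94 mm
  B: delta = (68000 × 7.7^3) / (48 × (1.14 × 10¹¹) × 0.00071) = 0.007991 m = 7.991 mm
7.991 mm > 0.94 mm, so B is larger.
Final answer: B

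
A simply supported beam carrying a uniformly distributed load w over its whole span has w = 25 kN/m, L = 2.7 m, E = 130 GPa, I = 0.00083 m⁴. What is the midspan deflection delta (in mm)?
Model: a simply supported beam carrying a uniformly distributed load w over its whole span, so delta = (5·w·L^4) / (384·E·I).
Convert to SI units:
  w = 25 kN/m = 25000 N/m
  E = 130 GPa = 1.3 × 10¹¹ Pa
Substitute:
  delta = (5 × 25000 × 2.7^4) / (384 × (1.3 × 10¹¹) × 0.00083)
  delta = 0.0001603 m
Convert: delta = 0.0001603 m = 0.1603 mm
Final answer: delta = 0.1603 mm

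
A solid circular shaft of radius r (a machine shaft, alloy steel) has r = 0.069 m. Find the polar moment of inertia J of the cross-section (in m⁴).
Model: a solid circular shaft of radius r, so J = (π·r^4) / 2.
Substitute:
  J = (π × 0.069^4) / 2
  J = 3.561 × 10⁻⁵ m⁴
Final answer: J = 3.561 × 10⁻⁵ m⁴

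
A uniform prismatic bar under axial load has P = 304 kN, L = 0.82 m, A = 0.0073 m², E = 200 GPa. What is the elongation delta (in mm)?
Model: a uniform prismatic bar under axial load, so delta = (P·L) / (A·E).
Convert to SI units:
  P = 304 kN = 304000 N
  E = 200 GPa = 2 × 10¹¹ Pa
Substitute:
  delta = (304000 × 0.82) / (0.0073 × (2 × 10¹¹))
  delta = 0.0001707 m
Convert: delta = 0.0001707 m = 0.1707 mm
Final answer: delta = 0.1707 mm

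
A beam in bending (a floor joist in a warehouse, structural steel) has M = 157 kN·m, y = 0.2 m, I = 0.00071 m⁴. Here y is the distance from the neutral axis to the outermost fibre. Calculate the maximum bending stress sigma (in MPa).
Model: a beam in bending, so sigma = (M·y) / I.
Convert to SI units:
  M = 157 kN·m = 157000 N·m
Substitute:
  sigma = (157000 × 0.2) / 0.00071
  sigma = 4.423 × 10⁷ Pa
Convert: sigma = 4.423 × 10⁷ Pa = 44.23 MPa
Final answer: sigma = 44.23 MPa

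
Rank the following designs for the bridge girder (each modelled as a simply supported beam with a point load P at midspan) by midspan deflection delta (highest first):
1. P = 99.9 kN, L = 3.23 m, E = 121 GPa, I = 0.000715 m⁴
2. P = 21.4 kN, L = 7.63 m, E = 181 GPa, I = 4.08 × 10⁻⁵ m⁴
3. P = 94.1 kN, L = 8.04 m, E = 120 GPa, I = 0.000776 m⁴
Model: a simply supported beam with a point load P at midspan, so delta = (P·L^3) / (48·E·I) (SI units).
  Case 1: delta = (99900 × 3.23^3) / (48 × (1.21 × 10¹¹) × 0.000715) = 0.0008107 m = 0.8107 mm
  Case 2: delta = (21400 × 7.63^3) / (48 × (1.81 × 10¹¹) × (4.08 × 10⁻⁵)) = 0.02682 m = 26.82 mm
  Case 3: delta = (94100 × 8.04^3) / (48 × (1.2 × 10¹¹) × 0.000776) = 0.01094 m = 10.94 mm
Ordering: 26.82 mm (case 2) > 10.94 mm (case 3) > 0.8107 mm (case 1)
Final answer: 2, 3, 1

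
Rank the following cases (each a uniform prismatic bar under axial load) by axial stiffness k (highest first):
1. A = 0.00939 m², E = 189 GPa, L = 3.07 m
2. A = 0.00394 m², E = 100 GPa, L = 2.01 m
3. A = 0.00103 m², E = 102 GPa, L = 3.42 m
Model: a uniform prismatic bar under axial load, so k = (A·E) / L (SI units).
  Case 1: k = (0.00939 × (1.89 × 10¹¹)) / 3.07 = 5.781 × 10⁸ N/m = 578.1 MN/m
  Case 2: k = (0.00394 × (1 × 10¹¹)) / 2.01 = 1.96 × 10⁸ N/m = 196 MN/m
  Case 3: k = (0.00103 × (1.02 × 10¹¹)) / 3.42 = 3.072 × 10⁷ N/m = 30.72 MN/m
Ordering: 578.1 MN/m (case 1) > 196 MN/m (case 2) > 30.72 MN/m (case 3)
Final answer: 1, 2, 3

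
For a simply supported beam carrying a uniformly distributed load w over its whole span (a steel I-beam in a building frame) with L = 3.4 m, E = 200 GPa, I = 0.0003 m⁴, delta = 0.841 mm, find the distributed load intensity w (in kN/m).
Model: a simply supported beam carrying a uniformly distributed load w over its whole span, so delta = (5·w·L^4) / (384·E·I).
Solve for w: w = (384·delta·E·I) / (5·L^4).
Convert to SI units:
  E = 200 GPa = 2 × 10¹¹ Pa
  delta = 0.841 mm = 0.000841 m
Substitute:
  w = (384 × 0.000841 × (2 × 10¹¹) × 0.0003) / (5 × 3.4^4)
  w = 29000 N/m
Convert: w = 29000 N/m = 29 kN/m
Final answer: w = 29 kN/m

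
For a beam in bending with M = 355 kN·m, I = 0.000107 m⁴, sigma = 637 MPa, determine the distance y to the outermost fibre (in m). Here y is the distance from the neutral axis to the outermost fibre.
Model: a beam in bending, so sigma = (M·y) / I.
Solve for y: y = (sigma·I) / M.
Convert to SI units:
  M = 355 kN·m = 355000 N·m
  sigma = 637 MPa = 6.37 × 10⁸ Pa
Substitute:
  y = ((6.37 × 10⁸) × 0.000107) / 355000
  y = 0.192 m
Final answer: y = 0.192 m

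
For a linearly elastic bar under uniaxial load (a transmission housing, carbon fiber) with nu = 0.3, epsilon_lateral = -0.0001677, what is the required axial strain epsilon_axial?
Model: a linearly elastic bar under uniaxial load, so epsilon_lateral = -nu·epsilon_axial.
Solve for epsilon_axial: epsilon_axial = -epsilon_lateral / nu.
Substitute:
  epsilon_axial = -(-0.0001677) / 0.3
  epsilon_axial = 0.000559
Final answer: epsilon_axial = 0.000559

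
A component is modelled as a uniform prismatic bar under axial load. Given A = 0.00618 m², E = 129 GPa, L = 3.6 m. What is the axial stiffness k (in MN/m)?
Model: a uniform prismatic bar under axial load, so k = (A·E) / L.
Convert to SI units:
  E = 129 GPa = 1.29 × 10¹¹ Pa
Substitute:
  k = (0.00618 × (1.29 × 10¹¹)) / 3.6
  k = 2.214 × 10⁸ N/m
Convert: k = 2.214 × 10⁸ N/m = 221.4 MN/m
Final answer: k = 221.4 MN/m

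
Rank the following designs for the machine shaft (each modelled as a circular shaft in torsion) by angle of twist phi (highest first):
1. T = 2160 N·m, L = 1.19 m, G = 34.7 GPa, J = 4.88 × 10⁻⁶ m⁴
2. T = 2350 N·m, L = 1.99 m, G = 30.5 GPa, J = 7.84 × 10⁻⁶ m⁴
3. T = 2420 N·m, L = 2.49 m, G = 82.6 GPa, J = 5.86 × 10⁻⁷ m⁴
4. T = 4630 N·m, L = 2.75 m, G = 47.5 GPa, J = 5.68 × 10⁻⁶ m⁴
Model: a circular shaft in torsion, so phi = (T·L) / (G·J) (SI units).
  Case 1: phi = (2160 × 1.19) / ((3.47 × 10¹⁰) × (4.88 × 10⁻⁶)) = 0.01518 rad = 0.8697°
  Case 2: phi = (2350 × 1.99) / ((3.05 × 10¹⁰) × (7.84 × 10⁻⁶)) = 0.01956 rad = 1.121°
  Case 3: phi = (2420 × 2.49) / ((8.26 × 10¹⁰) × (5.86 × 10⁻⁷)) = 0.1245 rad = 7.133°
  Case 4: phi = (4630 × 2.75) / ((4.75 × 10¹⁰) × (5.68 × 10⁻⁶)) = 0.04719 rad = 2.704°
Ordering: 7.133° (case 3) > 2.704° (case 4) > 1.121° (case 2) > 0.8697° (case 1)
Final answer: 3, 4, 2, 1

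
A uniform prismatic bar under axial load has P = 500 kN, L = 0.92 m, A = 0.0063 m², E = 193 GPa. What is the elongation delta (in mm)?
Model: a uniform prismatic bar under axial load, so delta = (P·L) / (A·E).
Convert to SI units:
  P = 500 kN = 500000 N
  E = 193 GPa = 1.93 × 10¹¹ Pa
Substitute:
  delta = (500000 × 0.92) / (0.0063 × (1.93 × 10¹¹))
  delta = 0.0003783 m
Convert: delta = 0.0003783 m = 0.3783 mm
Final answer: delta = 0.3783 mm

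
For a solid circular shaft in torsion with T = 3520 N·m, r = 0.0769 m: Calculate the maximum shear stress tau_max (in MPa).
Model: a solid circular shaft in torsion, so tau_max = (2·T) / (π·r^3).
Substitute:
  tau_max = (2 × 3520) / (π × 0.0769^3)
  tau_max = 4.928 × 10⁶ Pa
Convert: tau_max = 4.928 × 10⁶ Pa = 4.928 MPa
Final answer: tau_max = 4.928 MPa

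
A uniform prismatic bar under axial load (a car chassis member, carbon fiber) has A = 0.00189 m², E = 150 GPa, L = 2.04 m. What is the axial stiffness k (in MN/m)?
Model: a uniform prismatic bar under axial load, so k = (A·E) / L.
Convert to SI units:
  E = 150 GPa = 1.5 × 10¹¹ Pa
Substitute:
  k = (0.00189 × (1.5 × 10¹¹)) / 2.04
  k = 1.39 × 10⁸ N/m
Convert: k = 1.39 × 10⁸ N/m = 139 MN/m
Final answer: k = 139 MN/m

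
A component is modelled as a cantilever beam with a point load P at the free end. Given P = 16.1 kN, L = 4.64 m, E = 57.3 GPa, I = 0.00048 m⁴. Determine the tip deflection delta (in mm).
Model: a cantilever beam with a point load P at the free end, so delta = (P·L^3) / (3·E·I).
Convert to SI units:
  P = 16.1 kN = 16100 N
  E = 57.3 GPa = 5.73 × 10¹⁰ Pa
Substitute:
  delta = (16100 × 4.64^3) / (3 × (5.73 × 10¹⁰) × 0.00048)
  delta = 0.01949 m
Convert: delta = 0.01949 m = 19.49 mm
Final answer: delta = 19.49 mm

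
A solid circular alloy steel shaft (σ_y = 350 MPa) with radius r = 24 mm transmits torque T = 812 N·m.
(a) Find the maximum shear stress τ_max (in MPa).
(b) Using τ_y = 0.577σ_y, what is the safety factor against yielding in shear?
(a) For a solid circular shaft, τ_max = T·r/J with J = π·r^4/2, i.e. τ_max = 2·T / (π·r^3). Convert r = 24 mm = 0.024 m.
  τ_max = (2 × 812) / (π × 0.024^3) = 3.739 × 10⁷ Pa = 37.39 MPa
(b) τ_y = 0.577 × 350 = 201.95 MPa
  SF = τ_y/τ_max = 201.95 / 37.39 = 5.401
Final answer: (a) τ_max = 37.39 MPa, (b) SF = 5.401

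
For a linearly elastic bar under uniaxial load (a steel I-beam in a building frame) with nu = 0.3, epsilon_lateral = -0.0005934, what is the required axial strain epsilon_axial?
Model: a linearly elastic bar under uniaxial load, so epsilon_lateral = -nu·epsilon_axial.
Solve for epsilon_axial: epsilon_axial = -epsilon_lateral / nu.
Substitute:
  epsilon_axial = -(-0.0005934) / 0.3
  epsilon_axial = 0.001978
Final answer: epsilon_axial = 0.001978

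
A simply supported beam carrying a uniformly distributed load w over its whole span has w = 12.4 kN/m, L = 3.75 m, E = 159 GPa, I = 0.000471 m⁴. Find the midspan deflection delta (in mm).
Model: a simply supported beam carrying a uniformly distributed load w over its whole span, so delta = (5·w·L^4) / (384·E·I).
Convert to SI units:
  w = 12.4 kN/m = 12400 N/m
  E = 159 GPa = 1.59 × 10¹¹ Pa
Substitute:
  delta = (5 × 12400 × 3.75^4) / (384 × (1.59 × 10¹¹) × 0.000471)
  delta = 0.0004264 m
Convert: delta = 0.0004264 m = 0.4264 mm
Final answer: delta = 0.4264 mm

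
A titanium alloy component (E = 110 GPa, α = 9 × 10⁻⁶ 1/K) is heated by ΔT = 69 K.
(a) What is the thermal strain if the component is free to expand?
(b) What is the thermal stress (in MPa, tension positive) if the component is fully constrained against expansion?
(a) Free thermal strain ε_th = α·ΔT = (9 × 10⁻⁶) × 69 = 0.000621
(b) Fully constrained, the expansion is suppressed, so σ = -E·α·ΔT. Convert E = 110 GPa = 1.1 × 10¹¹ Pa.
  σ = -(1.1 × 10¹¹) × (9 × 10⁻⁶) × 69 = -6.831 × 10⁷ Pa = -68.31 MPa (compressive)
Final answer: (a) ε_th = 0.000621, (b) σ = -68.31 MPa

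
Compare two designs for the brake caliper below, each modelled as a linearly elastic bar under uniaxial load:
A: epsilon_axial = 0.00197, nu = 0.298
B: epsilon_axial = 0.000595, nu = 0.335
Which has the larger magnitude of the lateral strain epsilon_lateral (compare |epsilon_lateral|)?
Model: a linearly elastic bar under uniaxial load, so epsilon_lateral = -nu·epsilon_axial (SI units).
  A: epsilon_lateral = -(0.298 × 0.00197) = -0.0005871
  B: epsilon_lateral = -(0.335 × 0.000595) = -0.0001993
|epsilon_lateral|: A = 0.0005871, B = 0.0001993, so A is larger in magnitude.
Final answer: A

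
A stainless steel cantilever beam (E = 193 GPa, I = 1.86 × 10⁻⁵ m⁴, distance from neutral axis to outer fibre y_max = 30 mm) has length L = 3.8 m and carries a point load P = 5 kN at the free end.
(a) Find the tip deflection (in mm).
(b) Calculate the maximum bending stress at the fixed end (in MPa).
(a) Tip deflection of a cantilever with an end point load: δ = P·L^3 / (3·E·I). Convert P = 5 kN = 5000 N, E = 193 GPa = 1.93 × 10¹¹ Pa.
  δ = (5000 × 3.8^3) / (3 × (1.93 × 10¹¹) × (1.86 × 10⁻⁵)) = 0.02548 m = 25.48 mm
(b) Maximum bending moment at the fixed end: M = P·L = 5000 × 3.8 = 19000 N·m. Convert y_max = 30 mm = 0.03 m.
  σ = M·y_max / I = (19000 × 0.03) / (1.86 × 10⁻⁵) = 3.065 × 10⁷ Pa = 30.65 MPa
Final answer: (a) δ = 25.48 mm, (b) σ = 30.65 MPa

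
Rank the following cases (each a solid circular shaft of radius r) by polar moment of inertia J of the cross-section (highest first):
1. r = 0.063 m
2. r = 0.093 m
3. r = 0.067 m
Model: a solid circular shaft of radius r, so J = (π·r^4) / 2 (SI units).
  Case 1: J = (π × 0.063^4) / 2 = 2.474 × 10⁻⁵ m⁴
  Case 2: J = (π × 0.093^4) / 2 = 0.0001175 m⁴
  Case 3: J = (π × 0.067^4) / 2 = 3.165 × 10⁻⁵ m⁴
Ordering: 0.0001175 m⁴ (case 2) > 3.165 × 10⁻⁵ m⁴ (case 3) > 2.474 × 10⁻⁵ m⁴ (case 1)
Final answer: 2, 3, 1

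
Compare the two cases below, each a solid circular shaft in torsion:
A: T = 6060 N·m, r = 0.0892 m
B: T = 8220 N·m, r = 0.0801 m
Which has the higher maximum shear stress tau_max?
Model: a solid circular shaft in torsion, so tau_max = (2·T) / (π·r^3) (SI units).
  A: tau_max = (2 × 6060) / (π × 0.0892^3) = 5.436 × 10⁶ Pa = 5.436 MPa
  B: tau_max = (2 × 8220) / (π × 0.0801^3) = 1.018 × 10⁷ Pa = 10.18 MPa
10.18 MPa > 5.436 MPa, so B is larger.
Final answer: B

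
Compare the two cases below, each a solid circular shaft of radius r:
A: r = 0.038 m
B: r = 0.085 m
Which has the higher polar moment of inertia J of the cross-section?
Model: a solid circular shaft of radius r, so J = (π·r^4) / 2 (SI units).
  A: J = (π × 0.038^4) / 2 = 3.275 × 10⁻⁶ m⁴
  B: J = (π × 0.085^4) / 2 = 8.2 × 10⁻⁵ m⁴
8.2 × 10⁻⁵ m⁴ > 3.275 × 10⁻⁶ m⁴, so B is larger.
Final answer: B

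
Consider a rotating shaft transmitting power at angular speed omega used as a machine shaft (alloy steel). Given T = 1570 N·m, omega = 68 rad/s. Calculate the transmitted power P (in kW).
Model: a rotating shaft transmitting power at angular speed omega, so P = T·omega.
Substitute:
  P = 1570 × 68
  P = 106800 W
Convert: P = 106800 W = 106.8 kW
Final answer: P = 106.8 kW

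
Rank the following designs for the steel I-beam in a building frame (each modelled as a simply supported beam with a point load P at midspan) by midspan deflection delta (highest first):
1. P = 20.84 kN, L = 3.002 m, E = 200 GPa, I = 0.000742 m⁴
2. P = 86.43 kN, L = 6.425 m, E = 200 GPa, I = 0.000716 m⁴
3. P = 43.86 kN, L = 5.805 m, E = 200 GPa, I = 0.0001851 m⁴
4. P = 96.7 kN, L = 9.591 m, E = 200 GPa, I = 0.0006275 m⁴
Model: a simply supported beam with a point load P at midspan, so delta = (P·L^3) / (48·E·I) (SI units).
  Case 1: delta = (20840 × 3.002^3) / (48 × (2 × 10¹¹) × 0.000742) = 7.915 × 10⁻⁵ m = 0.07915 mm
  Case 2: delta = (86430 × 6.425^3) / (48 × (2 × 10¹¹) × 0.000716) = 0.003335 m = 3.335 mm
  Case 3: delta = (43860 × 5.805^3) / (48 × (2 × 10¹¹) × 0.0001851) = 0.004828 m = 4.828 mm
  Case 4: delta = (96700 × 9.591^3) / (48 × (2 × 10¹¹) × 0.0006275) = 0.01416 m = 14.16 mm
Ordering: 14.16 mm (case 4) > 4.828 mm (case 3) > 3.335 mm (case 2) > 0.07915 mm (case 1)
Final answer: 4, 3, 2, 1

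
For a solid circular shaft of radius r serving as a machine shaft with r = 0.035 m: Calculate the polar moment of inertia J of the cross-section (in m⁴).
Model: a solid circular shaft of radius r, so J = (π·r^4) / 2.
Substitute:
  J = (π × 0.035^4) / 2
  J = 2.357 × 10⁻⁶ m⁴
Final answer: J = 2.357 × 10⁻⁶ m⁴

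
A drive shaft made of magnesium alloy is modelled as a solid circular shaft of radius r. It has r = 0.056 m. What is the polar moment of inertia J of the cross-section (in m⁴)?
Model: a solid circular shaft of radius r, so J = (π·r^4) / 2.
Substitute:
  J = (π × 0.056^4) / 2
  J = 1.545 × 10⁻⁵ m⁴
Final answer: J = 1.545 × 10⁻⁵ m⁴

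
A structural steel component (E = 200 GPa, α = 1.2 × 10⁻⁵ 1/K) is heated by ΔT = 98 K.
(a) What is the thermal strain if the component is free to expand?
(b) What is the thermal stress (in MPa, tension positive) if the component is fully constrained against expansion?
(a) Free thermal strain ε_th = α·ΔT = (1.2 × 10⁻⁵) × 98 = 0.001176
(b) Fully constrained, the expansion is suppressed, so σ = -E·α·ΔT. Convert E = 200 GPa = 2 × 10¹¹ Pa.
  σ = -(2 × 10¹¹) × (1.2 × 10⁻⁵) × 98 = -2.352 × 10⁸ Pa = -235.2 MPa (compressive)
Final answer: (a) ε_th = 0.001176, (b) σ = -235.2 MPa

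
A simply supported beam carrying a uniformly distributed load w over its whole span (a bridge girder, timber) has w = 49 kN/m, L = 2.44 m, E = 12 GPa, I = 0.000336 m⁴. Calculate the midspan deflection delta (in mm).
Model: a simply supported beam carrying a uniformly distributed load w over its whole span, so delta = (5·w·L^4) / (384·E·I).
Convert to SI units:
  w = 49 kN/m = 49000 N/m
  E = 12 GPa = 1.2 × 10¹⁰ Pa
Substitute:
  delta = (5 × 49000 × 2.44^4) / (384 × (1.2 × 10¹⁰) × 0.000336)
  delta = 0.005609 m
Convert: delta = 0.005609 m = 5.609 mm
Final answer: delta = 5.609 mm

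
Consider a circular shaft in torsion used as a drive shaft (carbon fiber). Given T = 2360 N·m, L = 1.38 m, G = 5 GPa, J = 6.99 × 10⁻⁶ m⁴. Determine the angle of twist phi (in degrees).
Model: a circular shaft in torsion, so phi = (T·L) / (G·J).
Convert to SI units:
  G = 5 GPa = 5 × 10⁹ Pa
Substitute:
  phi = (2360 × 1.38) / ((5 × 10⁹) × (6.99 × 10⁻⁶))
  phi = 0.09318 rad
Convert to degrees: phi = 0.09318 × 180/π = 5.339°
Final answer: phi = 5.339°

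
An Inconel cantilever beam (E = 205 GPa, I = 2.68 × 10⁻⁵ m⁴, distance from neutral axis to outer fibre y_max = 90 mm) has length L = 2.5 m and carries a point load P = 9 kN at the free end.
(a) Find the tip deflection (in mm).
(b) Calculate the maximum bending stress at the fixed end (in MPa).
(a) Tip deflection of a cantilever with an end point load: δ = P·L^3 / (3·E·I). Convert P = 9 kN = 9000 N, E = 205 GPa = 2.05 × 10¹¹ Pa.
  δ = (9000 × 2.5^3) / (3 × (2.05 × 10¹¹) × (2.68 × 10⁻⁵)) = 0.008532 m = 8.532 mm
(b) Maximum bending moment at the fixed end: M = P·L = 9000 × 2.5 = 22500 N·m. Convert y_max = 90 mm = 0.09 m.
  σ = M·y_max / I = (22500 × 0.09) / (2.68 × 10⁻⁵) = 7.556 × 10⁷ Pa = 75.56 MPa
Final answer: (a) δ = 8.532 mm, (b) σ = 75.56 MPa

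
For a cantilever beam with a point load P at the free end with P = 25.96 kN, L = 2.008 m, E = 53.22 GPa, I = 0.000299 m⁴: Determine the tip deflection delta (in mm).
Model: a cantilever beam with a point load P at the free end, so delta = (P·L^3) / (3·E·I).
Convert to SI units:
  P = 25.96 kN = 25960 N
  E = 53.22 GPa = 5.322 × 10¹⁰ Pa
Substitute:
  delta = (25960 × 2.008^3) / (3 × (5.322 × 10¹⁰) × 0.000299)
  delta = 0.004403 m
Convert: delta = 0.004403 m = 4.403 mm
Final answer: delta = 4.403 mm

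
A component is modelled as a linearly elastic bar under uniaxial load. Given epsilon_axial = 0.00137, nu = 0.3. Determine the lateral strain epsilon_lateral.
Model: a linearly elastic bar under uniaxial load, so epsilon_lateral = -nu·epsilon_axial.
Substitute:
  epsilon_lateral = -(0.3 × 0.00137)
  epsilon_lateral = -0.000411
Final answer: epsilon_lateral = -0.000411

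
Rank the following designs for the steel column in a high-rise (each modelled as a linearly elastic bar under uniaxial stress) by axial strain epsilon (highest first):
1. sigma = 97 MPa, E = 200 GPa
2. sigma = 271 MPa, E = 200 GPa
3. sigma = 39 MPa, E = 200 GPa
Model: a linearly elastic bar under uniaxial stress, so epsilon = sigma / E (SI units).
  Case 1: epsilon = (9.7 × 10⁷) / (2 × 10¹¹) = 0.000485
  Case 2: epsilon = (2.71 × 10⁸) / (2 × 10¹¹) = 0.001355
  Case 3: epsilon = (3.9 × 10⁷) / (2 × 10¹¹) = 0.000195
Ordering: 0.001355 (case 2) > 0.000485 (case 1) > 0.000195 (case 3)
Final answer: 2, 1, 3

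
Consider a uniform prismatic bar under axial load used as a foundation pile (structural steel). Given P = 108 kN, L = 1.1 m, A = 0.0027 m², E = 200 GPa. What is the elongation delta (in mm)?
Model: a uniform prismatic bar under axial load, so delta = (P·L) / (A·E).
Convert to SI units:
  P = 108 kN = 108000 N
  E = 200 GPa = 2 × 10¹¹ Pa
Substitute:
  delta = (108000 × 1.1) / (0.0027 × (2 × 10¹¹))
  delta = 0.00022 m
Convert: delta = 0.00022 m = 0.22 mm
Final answer: delta = 0.22 mm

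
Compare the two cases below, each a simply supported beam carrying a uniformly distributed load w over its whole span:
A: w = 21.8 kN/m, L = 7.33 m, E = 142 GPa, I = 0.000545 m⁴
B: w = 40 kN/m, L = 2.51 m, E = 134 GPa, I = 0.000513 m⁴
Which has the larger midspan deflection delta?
Model: a simply supported beam carrying a uniformly distributed load w over its whole span, so delta = (5·w·L^4) / (384·E·I) (SI units).
  A: delta = (5 × 21800 × 7.33^4) / (384 × (1.42 × 10¹¹) × 0.000545) = 0.01059 m = 10.59 mm
  B: delta = (5 × 40000 × 2.51^4) / (384 × (1.34 × 10¹¹) × 0.000513) = 0.0003007 m = 0.3007 mm
10.59 mm > 0.3007 mm, so A is larger.
Final answer: A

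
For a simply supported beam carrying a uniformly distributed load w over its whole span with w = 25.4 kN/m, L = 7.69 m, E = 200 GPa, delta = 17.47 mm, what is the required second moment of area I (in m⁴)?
Model: a simply supported beam carrying a uniformly distributed load w over its whole span, so delta = (5·w·L^4) / (384·E·I).
Solve for I: I = (5·w·L^4) / (384·delta·E).
Convert to SI units:
  w = 25.4 kN/m = 25400 N/m
  E = 200 GPa = 2 × 10¹¹ Pa
  delta = 17.47 mm = 0.01747 m
Substitute:
  I = (5 × 25400 × 7.69^4) / (384 × 0.01747 × (2 × 10¹¹))
  I = 0.000331 m⁴
Final answer: I = 0.000331 m⁴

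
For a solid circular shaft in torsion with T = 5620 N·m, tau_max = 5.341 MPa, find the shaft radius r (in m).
Model: a solid circular shaft in torsion, so tau_max = (2·T) / (π·r^3).
Solve for r: r = ((2·T) / (π·tau_max))^(1/3).
Convert to SI units:
  tau_max = 5.341 MPa = 5.341 × 10⁶ Pa
Substitute:
  r = ((2 × 5620) / (π × (5.341 × 10⁶)))^(1/3)
  r = 0.0875 m
Final answer: r = 0.0875 m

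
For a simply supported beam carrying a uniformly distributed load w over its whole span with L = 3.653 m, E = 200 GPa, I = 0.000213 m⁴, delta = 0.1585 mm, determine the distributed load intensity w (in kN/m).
Model: a simply supported beam carrying a uniformly distributed load w over its whole span, so delta = (5·w·L^4) / (384·E·I).
Solve for w: w = (384·delta·E·I) / (5·L^4).
Convert to SI units:
  E = 200 GPa = 2 × 10¹¹ Pa
  delta = 0.1585 mm = 0.0001585 m
Substitute:
  w = (384 × 0.0001585 × (2 × 10¹¹) × 0.000213) / (5 × 3.653^4)
  w = 2912 N/m
Convert: w = 2912 N/m = 2.912 kN/m
Final answer: w = 2.912 kN/m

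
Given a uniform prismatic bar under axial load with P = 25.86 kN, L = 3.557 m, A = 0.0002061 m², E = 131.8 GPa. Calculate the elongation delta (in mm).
Model: a uniform prismatic bar under axial load, so delta = (P·L) / (A·E).
Convert to SI units:
  P = 25.86 kN = 25860 N
  E = 131.8 GPa = 1.318 × 10¹¹ Pa
Substitute:
  delta = (25860 × 3.557) / (0.0002061 × (1.318 × 10¹¹))
  delta = 0.003386 m
Convert: delta = 0.003386 m = 3.386 mm
Final answer: delta = 3.386 mm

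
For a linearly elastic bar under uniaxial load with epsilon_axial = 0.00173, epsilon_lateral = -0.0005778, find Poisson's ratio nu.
Model: a linearly elastic bar under uniaxial load, so epsilon_lateral = -nu·epsilon_axial.
Solve for nu: nu = -epsilon_lateral / epsilon_axial.
Substitute:
  nu = -(-0.0005778) / 0.00173
  nu = 0.334
Final answer: nu = 0.334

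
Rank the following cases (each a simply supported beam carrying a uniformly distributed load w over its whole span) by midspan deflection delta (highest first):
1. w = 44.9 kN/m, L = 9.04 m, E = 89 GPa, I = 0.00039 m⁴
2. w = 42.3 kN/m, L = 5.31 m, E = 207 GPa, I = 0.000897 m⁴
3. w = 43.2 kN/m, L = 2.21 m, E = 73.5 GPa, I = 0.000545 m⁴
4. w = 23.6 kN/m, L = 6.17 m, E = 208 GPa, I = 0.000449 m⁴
Model: a simply supported beam carrying a uniformly distributed load w over its whole span, so delta = (5·w·L^4) / (384·E·I) (SI units).
  Case 1: delta = (5 × 44900 × 9.04^4) / (384 × (8.9 × 10¹⁰) × 0.00039) = 0.1125 m = 112.5 mm
  Case 2: delta = (5 × 42300 × 5.31^4) / (384 × (2.07 × 10¹¹) × 0.000897) = 0.002358 m = 2.358 mm
  Case 3: delta = (5 × 43200 × 2.21^4) / (384 × (7.35 × 10¹⁰) × 0.000545) = 0.000335 m = 0.335 mm
  Case 4: delta = (5 × 23600 × 6.17^4) / (384 × (2.08 × 10¹¹) × 0.000449) = 0.004768 m = 4.768 mm
Ordering: 112.5 mm (case 1) > 4.768 mm (case 4) > 2.358 mm (case 2) > 0.335 mm (case 3)
Final answer: 1, 4, 2, 3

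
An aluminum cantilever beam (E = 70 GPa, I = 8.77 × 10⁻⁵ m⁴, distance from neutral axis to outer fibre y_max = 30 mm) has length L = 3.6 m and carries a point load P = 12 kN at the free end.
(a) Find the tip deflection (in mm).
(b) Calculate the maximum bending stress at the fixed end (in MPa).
(a) Tip deflection of a cantilever with an end point load: δ = P·L^3 / (3·E·I). Convert P = 12 kN = 12000 N, E = 70 GPa = 7 × 10¹⁰ Pa.
  δ = (12000 × 3.6^3) / (3 × (7 × 10¹⁰) × (8.77 × 10⁻⁵)) = 0.0304 m = 30.4 mm
(b) Maximum bending moment at the fixed end: M = P·L = 12000 × 3.6 = 43200 N·m. Convert y_max = 30 mm = 0.03 m.
  σ = M·y_max / I = (43200 × 0.03) / (8.77 × 10⁻⁵) = 1.478 × 10⁷ Pa = 14.78 MPa
Final answer: (a) δ = 30.4 mm, (b) σ = 14.78 MPa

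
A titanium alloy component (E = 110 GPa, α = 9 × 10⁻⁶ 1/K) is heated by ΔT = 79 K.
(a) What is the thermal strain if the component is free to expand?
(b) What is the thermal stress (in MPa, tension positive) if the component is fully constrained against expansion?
(a) Free thermal strain ε_th = α·ΔT = (9 × 10⁻⁶) × 79 = 0.000711
(b) Fully constrained, the expansion is suppressed, so σ = -E·α·ΔT. Convert E = 110 GPa = 1.1 × 10¹¹ Pa.
  σ = -(1.1 × 10¹¹) × (9 × 10⁻⁶) × 79 = -7.821 × 10⁷ Pa = -78.21 MPa (compressive)
Final answer: (a) ε_th = 0.000711, (b) σ = -78.21 MPa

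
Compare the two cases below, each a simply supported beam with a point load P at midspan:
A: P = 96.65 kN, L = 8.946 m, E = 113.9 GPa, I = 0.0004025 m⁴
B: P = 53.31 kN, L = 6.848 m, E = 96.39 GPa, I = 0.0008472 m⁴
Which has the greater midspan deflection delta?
Model: a simply supported beam with a point load P at midspan, so delta = (P·L^3) / (48·E·I) (SI units).
  A: delta = (96650 × 8.946^3) / (48 × (1.139 × 10¹¹) × 0.0004025) = 0.03145 m = 31.45 mm
  B: delta = (53310 × 6.848^3) / (48 × (9.639 × 10¹⁰) × 0.0008472) = 0.004368 m = 4.368 mm
31.45 mm > 4.368 mm, so A is larger.
Final answer: A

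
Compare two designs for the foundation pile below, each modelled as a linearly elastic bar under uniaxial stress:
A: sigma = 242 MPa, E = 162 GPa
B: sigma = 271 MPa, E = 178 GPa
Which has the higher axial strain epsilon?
Model: a linearly elastic bar under uniaxial stress, so epsilon = sigma / E (SI units).
  A: epsilon = (2.42 × 10⁸) / (1.62 × 10¹¹) = 0.001494
  B: epsilon = (2.71 × 10⁸) / (1.78 × 10¹¹) = 0.001522
0.001522 > 0.001494, so B is larger.
Final answer: B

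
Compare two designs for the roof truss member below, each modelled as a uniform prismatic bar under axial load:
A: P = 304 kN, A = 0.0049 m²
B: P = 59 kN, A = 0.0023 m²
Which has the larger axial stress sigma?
Model: a uniform prismatic bar under axial load, so sigma = P / A (SI units).
  A: sigma = 304000 / 0.0049 = 6.204 × 10⁷ Pa = 62.04 MPa
  B: sigma = 59000 / 0.0023 = 2.565 × 10⁷ Pa = 25.65 MPa
62.04 MPa > 25.65 MPa, so A is larger.
Final answer: A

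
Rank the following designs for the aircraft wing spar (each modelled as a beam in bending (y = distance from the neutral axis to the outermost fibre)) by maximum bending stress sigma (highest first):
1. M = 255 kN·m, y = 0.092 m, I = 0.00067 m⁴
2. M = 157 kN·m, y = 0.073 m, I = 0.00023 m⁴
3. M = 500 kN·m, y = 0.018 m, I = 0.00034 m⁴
Model: a beam in bending (y = distance from the neutral axis to the outermost fibre), so sigma = (M·y) / I (SI units).
  Case 1: sigma = (255000 × 0.092) / 0.00067 = 3.501 × 10⁷ Pa = 35.01 MPa
  Case 2: sigma = (157000 × 0.073) / 0.00023 = 4.983 × 10⁷ Pa = 49.83 MPa
  Case 3: sigma = (500000 × 0.018) / 0.00034 = 2.647 × 10⁷ Pa = 26.47 MPa
Ordering: 49.83 MPa (case 2) > 35.01 MPa (case 1) > 26.47 MPa (case 3)
Final answer: 2, 1, 3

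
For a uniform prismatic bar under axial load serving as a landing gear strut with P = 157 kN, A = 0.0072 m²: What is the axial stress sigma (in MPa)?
Model: a uniform prismatic bar under axial load, so sigma = P / A.
Convert to SI units:
  P = 157 kN = 157000 N
Substitute:
  sigma = 157000 / 0.0072
  sigma = 2.181 × 10⁷ Pa
Convert: sigma = 2.181 × 10⁷ Pa = 21.81 MPa
Final answer: sigma = 21.81 MPa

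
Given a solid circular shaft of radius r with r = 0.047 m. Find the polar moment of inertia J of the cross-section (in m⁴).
Model: a solid circular shaft of radius r, so J = (π·r^4) / 2.
Substitute:
  J = (π × 0.047^4) / 2
  J = 7.665 × 10⁻⁶ m⁴
Final answer: J = 7.665 × 10⁻⁶ m⁴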